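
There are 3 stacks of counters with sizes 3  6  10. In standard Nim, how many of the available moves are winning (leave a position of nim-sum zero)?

1

Compute the nim-sum pairwise:
3 ^ 6 = 5
5 ^ 10 = 15
The overall nim-sum is X = 15. A stack of size p has a winning move iff p XOR X < p (reduce it to p XOR X).
  3: 3 XOR 15 = 12 ≥ 3 — no move.
  6: 6 XOR 15 = 9 ≥ 6 — no move.
  10: 10 XOR 15 = 5 < 10 — winning move (to 5).
That gives 1 winning move.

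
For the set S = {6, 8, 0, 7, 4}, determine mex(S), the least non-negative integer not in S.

1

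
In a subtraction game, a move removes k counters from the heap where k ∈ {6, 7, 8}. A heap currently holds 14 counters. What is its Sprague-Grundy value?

Grundy values for subtraction set {6, 7, 8}:
k:     0  1  2  3  4  5  6  7  8  9 10 11 12 13 14
g(k):  0  0  0  0  0  0  1  1  1  1  1  1  2  2  0
So g(14) = 0.

0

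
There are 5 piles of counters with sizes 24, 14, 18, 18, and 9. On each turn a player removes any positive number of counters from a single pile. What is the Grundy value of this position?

Compute the nim-sum pairwise:
24 ^ 14 = 22
22 ^ 18 = 4
4 ^ 18 = 22
22 ^ 9 = 31

31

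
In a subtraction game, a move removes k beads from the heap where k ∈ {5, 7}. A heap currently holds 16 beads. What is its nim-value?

0

Build the Grundy sequence with g(k) = mex{g(k−s) : s ∈ {5, 7}, s ≤ k}:
k:     0  1  2  3  4  5  6  7  8  9 10 11 12 13 14 15 16
g(k):  0  0  0  0  0  1  1  1  1  1  2  2  0  0  0  0  0
So g(16) = 0.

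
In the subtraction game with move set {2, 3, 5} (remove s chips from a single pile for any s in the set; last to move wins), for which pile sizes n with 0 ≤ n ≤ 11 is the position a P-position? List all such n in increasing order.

0, 1, 7, 8

Grundy values for subtraction set {2, 3, 5}:
k:     0  1  2  3  4  5  6  7  8  9 10 11
g(k):  0  0  1  1  2  2  3  0  0  1  1  2
The P-positions (g = 0) in 0..11 are 0, 1, 7, 8.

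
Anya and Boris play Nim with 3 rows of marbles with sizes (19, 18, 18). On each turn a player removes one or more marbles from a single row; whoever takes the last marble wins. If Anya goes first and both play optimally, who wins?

Compute the nim-sum pairwise:
19 XOR 18 = 1
1 XOR 18 = 19
The nim-sum is 19 ≠ 0, so this is an N-position: the player to move can win; Anya has a winning move.

Anya wins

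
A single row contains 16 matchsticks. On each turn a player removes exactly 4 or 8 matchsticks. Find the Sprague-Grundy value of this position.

Build the Grundy sequence with g(k) = mex{g(k−s) : s ∈ {4, 8}, s ≤ k}:
k:     0  1  2  3  4  5  6  7  8  9 10 11 12 13 14 15 16
g(k):  0  0  0  0  1  1  1  1  2  2  2  2  0  0  0  0  1
So g(16) = 1.

1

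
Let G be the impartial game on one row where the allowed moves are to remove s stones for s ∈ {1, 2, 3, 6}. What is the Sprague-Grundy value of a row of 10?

Build the Grundy sequence with g(k) = mex{g(k−s) : s ∈ {1, 2, 3, 6}, s ≤ k}:
g(0) = mex{} = 0
g(1) = mex{0} = 1
g(2) = mex{0,1} = 2
g(3) = mex{0,1,2} = 3
g(4) = mex{1,2,3} = 0
g(5) = mex{0,2,3} = 1
g(6) = mex{0,1,3} = 2
g(7) = mex{0,1,2} = 3
g(8) = mex{1,2,3} = 0
g(9) = mex{0,2,3} = 1
g(10) = mex{0,1,3} = 2
So g(10) = 2.

2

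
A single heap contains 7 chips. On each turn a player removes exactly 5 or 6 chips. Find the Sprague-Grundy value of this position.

Build the Grundy sequence with g(k) = mex{g(k−s) : s ∈ {5, 6}, s ≤ k}:
k:     0  1  2  3  4  5  6  7
g(k):  0  0  0  0  0  1  1  1
So g(7) = 1.

1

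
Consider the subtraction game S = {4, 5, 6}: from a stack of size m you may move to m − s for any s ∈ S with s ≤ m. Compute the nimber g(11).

0

Grundy values for subtraction set {4, 5, 6}:
g(0) = mex{} = 0
g(1) = mex{} = 0
g(2) = mex{} = 0
g(3) = mex{} = 0
g(4) = mex{0} = 1
g(5) = mex{0} = 1
g(6) = mex{0} = 1
g(7) = mex{0} = 1
g(8) = mex{0,1} = 2
g(9) = mex{0,1} = 2
g(10) = mex{1} = 0
g(11) = mex{1} = 0
So g(11) = 0.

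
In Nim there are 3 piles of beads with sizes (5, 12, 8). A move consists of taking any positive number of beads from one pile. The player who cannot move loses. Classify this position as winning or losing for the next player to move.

Winning position

Compute the nim-sum pairwise:
5 ^ 12 = 9
9 ^ 8 = 1
The nim-sum is 1 ≠ 0, so this is an N-position: the player to move can win.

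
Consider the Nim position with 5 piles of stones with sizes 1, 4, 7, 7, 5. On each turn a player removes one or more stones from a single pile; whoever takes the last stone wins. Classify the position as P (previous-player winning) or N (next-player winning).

Nim-sum: 1 ⊕ 4 ⊕ 7 ⊕ 7 ⊕ 5 = 0.
The nim-sum is 0, so this is a P-position: the player to move is in a losing position under optimal play.

P-position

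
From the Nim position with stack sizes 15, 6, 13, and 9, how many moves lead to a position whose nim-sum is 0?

Write each in binary and XOR column by column:
  1111  (15)
  0110  (6)
  1101  (13)
  1001  (9)
  ----
  1101  (13)
The overall nim-sum is X = 13. A stack of size p has a winning move iff p XOR X < p (reduce it to p XOR X).
  15: 15 XOR 13 = 2 < 15 — winning move (to 2).
  6: 6 XOR 13 = 11 ≥ 6 — no move.
  13: 13 XOR 13 = 0 < 13 — winning move (to 0).
  9: 9 XOR 13 = 4 < 9 — winning move (to 4).
That gives 3 winning moves.

3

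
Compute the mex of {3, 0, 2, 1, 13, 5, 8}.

4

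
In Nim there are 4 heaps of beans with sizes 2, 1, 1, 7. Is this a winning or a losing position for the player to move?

Winning position

Compute the nim-sum pairwise:
2 XOR 1 = 3
3 XOR 1 = 2
2 XOR 7 = 5
The nim-sum is 5 ≠ 0, so this is an N-position: the player to move can win.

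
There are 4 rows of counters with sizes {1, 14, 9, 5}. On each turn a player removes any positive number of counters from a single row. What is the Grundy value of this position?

Nim-sum: 1 XOR 14 XOR 9 XOR 5 = 3.

3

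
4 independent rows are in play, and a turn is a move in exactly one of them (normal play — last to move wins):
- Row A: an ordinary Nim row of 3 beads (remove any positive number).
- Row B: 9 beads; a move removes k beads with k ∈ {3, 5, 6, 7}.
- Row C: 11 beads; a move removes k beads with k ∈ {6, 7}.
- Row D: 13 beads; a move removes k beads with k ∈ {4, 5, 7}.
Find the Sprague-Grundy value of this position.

1

Row A is a plain Nim row of size 3, so its Grundy value is 3.
Build the Grundy sequence for row B with g(k) = mex{g(k−s) : s ∈ {3, 5, 6, 7}, s ≤ k}:
k:     0  1  2  3  4  5  6  7  8  9
g(k):  0  0  0  1  1  1  2  2  2  3
So g(9) = 3.
For row C, compute g(0), g(1), … with moves {6, 7}:
g(0) = mex{} = 0
g(1) = mex{} = 0
g(2) = mex{} = 0
g(3) = mex{} = 0
g(4) = mex{} = 0
g(5) = mex{} = 0
g(6) = mex{0} = 1
g(7) = mex{0} = 1
g(8) = mex{0} = 1
g(9) = mex{0} = 1
g(10) = mex{0} = 1
g(11) = mex{0} = 1
So g(11) = 1.
For row D, compute g(0), g(1), … with moves {4, 5, 7}:
k:     0  1  2  3  4  5  6  7  8  9 10 11 12 13
g(k):  0  0  0  0  1  1  1  1  2  2  2  0  0  0
So g(13) = 0.
The value of a disjunctive sum is the nim-sum of the parts.
Combined value = 3 XOR 3 XOR 1 XOR 0 = 1.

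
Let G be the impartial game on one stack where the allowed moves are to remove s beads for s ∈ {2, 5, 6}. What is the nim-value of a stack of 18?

3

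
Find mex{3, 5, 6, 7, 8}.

0 is not in the set, so the mex is 0.

0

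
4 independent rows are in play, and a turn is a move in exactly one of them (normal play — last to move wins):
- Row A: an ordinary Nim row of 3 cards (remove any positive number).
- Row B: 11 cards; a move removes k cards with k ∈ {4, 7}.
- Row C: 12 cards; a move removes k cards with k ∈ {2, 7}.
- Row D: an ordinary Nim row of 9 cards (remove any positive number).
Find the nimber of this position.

11

Row A is a plain Nim row of size 3, so its Grundy value is 3.
Build the Grundy sequence for row B with g(k) = mex{g(k−s) : s ∈ {4, 7}, s ≤ k}:
k:     0  1  2  3  4  5  6  7  8  9 10 11
g(k):  0  0  0  0  1  1  1  1  2  2  2  0
So g(11) = 0.
Grundy values for row C (subtraction set {2, 7}):
g(0) = mex{} = 0
g(1) = mex{} = 0
g(2) = mex{0} = 1
g(3) = mex{0} = 1
g(4) = mex{1} = 0
g(5) = mex{1} = 0
g(6) = mex{0} = 1
g(7) = mex{0} = 1
g(8) = mex{0,1} = 2
g(9) = mex{1} = 0
g(10) = mex{1,2} = 0
g(11) = mex{0} = 1
g(12) = mex{0} = 1
So g(12) = 1.
Row D is a plain Nim row of size 9, so its Grundy value is 9.
By the Sprague-Grundy theorem, the Grundy value of a sum of independent games is the XOR of the component values.
Combined value = 3 ⊕ 0 ⊕ 1 ⊕ 9 = 11.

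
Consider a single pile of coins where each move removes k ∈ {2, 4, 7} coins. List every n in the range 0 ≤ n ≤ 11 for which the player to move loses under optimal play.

0, 1, 6, 9

Compute g(0), g(1), … for moves {2, 4, 7}:
g(0) = mex{} = 0
g(1) = mex{} = 0
g(2) = mex{0} = 1
g(3) = mex{0} = 1
g(4) = mex{0,1} = 2
g(5) = mex{0,1} = 2
g(6) = mex{1,2} = 0
g(7) = mex{0,1,2} = 3
g(8) = mex{0,2} = 1
g(9) = mex{1,2,3} = 0
g(10) = mex{0,1} = 2
g(11) = mex{0,2,3} = 1
The P-positions (g = 0) in 0..11 are 0, 1, 6, 9.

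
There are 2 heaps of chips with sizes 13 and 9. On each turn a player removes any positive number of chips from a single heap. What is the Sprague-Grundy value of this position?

4

Bitwise XOR of the heap sizes:
  1101  (13)
  1001  (9)
  ----
  0100  (4)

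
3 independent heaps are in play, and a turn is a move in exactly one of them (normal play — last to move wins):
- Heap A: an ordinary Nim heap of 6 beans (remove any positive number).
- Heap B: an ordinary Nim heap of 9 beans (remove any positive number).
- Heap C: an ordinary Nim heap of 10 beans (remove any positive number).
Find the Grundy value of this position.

5

Heap A is a plain Nim heap of size 6, so its Grundy value is 6.
Heap B is a plain Nim heap of size 9, so its Grundy value is 9.
Heap C is a plain Nim heap of size 10, so its Grundy value is 10.
The value of a disjunctive sum is the nim-sum of the parts.
Combined value = 6 XOR 9 XOR 10 = 5.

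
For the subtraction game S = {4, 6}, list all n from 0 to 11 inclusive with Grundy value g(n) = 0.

0, 1, 2, 3, 10, 11

Build the Grundy sequence with g(k) = mex{g(k−s) : s ∈ {4, 6}, s ≤ k}:
g(0) = mex{} = 0
g(1) = mex{} = 0
g(2) = mex{} = 0
g(3) = mex{} = 0
g(4) = mex{0} = 1
g(5) = mex{0} = 1
g(6) = mex{0} = 1
g(7) = mex{0} = 1
g(8) = mex{0,1} = 2
g(9) = mex{0,1} = 2
g(10) = mex{1} = 0
g(11) = mex{1} = 0
The P-positions (g = 0) in 0..11 are 0, 1, 2, 3, 10, 11.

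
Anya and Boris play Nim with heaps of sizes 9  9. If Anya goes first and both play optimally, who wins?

Nim-sum: 9 XOR 9 = 0.
The nim-sum is 0, so this is a P-position: the player to move is in a losing position under optimal play; Anya is about to move from it and so loses — Boris wins.

Boris wins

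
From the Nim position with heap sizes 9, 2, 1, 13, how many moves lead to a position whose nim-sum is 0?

Nim-sum: 9 XOR 2 XOR 1 XOR 13 = 7.
The overall nim-sum is X = 7. A heap of size p has a winning move iff p XOR X < p (reduce it to p XOR X).
  9: 9 XOR 7 = 14 ≥ 9 — no move.
  2: 2 XOR 7 = 5 ≥ 2 — no move.
  1: 1 XOR 7 = 6 ≥ 1 — no move.
  13: 13 XOR 7 = 10 < 13 — winning move (to 10).
That gives 1 winning move.

1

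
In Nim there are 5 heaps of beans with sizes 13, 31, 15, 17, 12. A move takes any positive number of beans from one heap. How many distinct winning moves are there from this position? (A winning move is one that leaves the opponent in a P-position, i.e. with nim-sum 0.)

0

Nim-sum: 13 ^ 31 ^ 15 ^ 17 ^ 12 = 0.
The nim-sum is already 0, so every move leaves a nonzero nim-sum — there are no winning moves.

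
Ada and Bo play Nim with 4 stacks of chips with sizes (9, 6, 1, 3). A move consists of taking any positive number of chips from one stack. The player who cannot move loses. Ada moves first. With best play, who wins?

Ada wins

Compute the nim-sum pairwise:
9 ^ 6 = 15
15 ^ 1 = 14
14 ^ 3 = 13
The nim-sum is 13 ≠ 0, so this is an N-position: the player to move can win; Ada has a winning move.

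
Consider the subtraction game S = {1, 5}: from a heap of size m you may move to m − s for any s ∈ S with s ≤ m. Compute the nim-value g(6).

0

Build the Grundy sequence with g(k) = mex{g(k−s) : s ∈ {1, 5}, s ≤ k}:
k:     0  1  2  3  4  5  6
g(k):  0  1  0  1  0  1  0
So g(6) = 0.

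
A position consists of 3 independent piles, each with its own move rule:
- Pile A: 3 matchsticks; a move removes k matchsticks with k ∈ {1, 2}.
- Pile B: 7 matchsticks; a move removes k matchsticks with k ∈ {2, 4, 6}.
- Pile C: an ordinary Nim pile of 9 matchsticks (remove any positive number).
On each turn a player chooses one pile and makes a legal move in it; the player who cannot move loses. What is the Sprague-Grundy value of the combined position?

10

Grundy values for pile A (subtraction set {1, 2}):
k:     0  1  2  3
g(k):  0  1  2  0
So g(3) = 0.
For pile B, compute g(0), g(1), … with moves {2, 4, 6}:
k:     0  1  2  3  4  5  6  7
g(k):  0  0  1  1  2  2  3  3
So g(7) = 3.
Pile C is a plain Nim pile of size 9, so its Grundy value is 9.
By the Sprague-Grundy theorem, the Grundy value of a sum of independent games is the XOR of the component values.
Combined value = 0 ⊕ 3 ⊕ 9 = 10.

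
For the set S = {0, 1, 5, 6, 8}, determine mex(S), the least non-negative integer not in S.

2

The values 0, 1 are all present; 2 is the first non-negative integer missing from the set.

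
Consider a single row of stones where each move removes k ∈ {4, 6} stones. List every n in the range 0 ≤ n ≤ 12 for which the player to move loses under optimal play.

0, 1, 2, 3, 10, 11, 12

Compute g(0), g(1), … for moves {4, 6}:
k:     0  1  2  3  4  5  6  7  8  9 10 11 12
g(k):  0  0  0  0  1  1  1  1  2  2  0  0  0
The P-positions (g = 0) in 0..12 are 0, 1, 2, 3, 10, 11, 12.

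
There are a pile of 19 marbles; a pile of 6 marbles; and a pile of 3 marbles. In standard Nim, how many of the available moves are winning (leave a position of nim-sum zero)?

Compute the nim-sum pairwise:
19 ⊕ 6 = 21
21 ⊕ 3 = 22
The overall nim-sum is X = 22. A pile of size p has a winning move iff p XOR X < p (reduce it to p XOR X).
  19: 19 XOR 22 = 5 < 19 — winning move (to 5).
  6: 6 XOR 22 = 16 ≥ 6 — no move.
  3: 3 XOR 22 = 21 ≥ 3 — no move.
That gives 1 winning move.

1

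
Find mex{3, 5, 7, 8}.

0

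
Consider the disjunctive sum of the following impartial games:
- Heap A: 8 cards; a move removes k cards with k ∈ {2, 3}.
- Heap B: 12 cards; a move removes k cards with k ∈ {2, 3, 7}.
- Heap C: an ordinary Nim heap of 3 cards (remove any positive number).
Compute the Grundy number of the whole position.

For heap A, compute g(0), g(1), … with moves {2, 3}:
g(0) = mex{} = 0
g(1) = mex{} = 0
g(2) = mex{0} = 1
g(3) = mex{0} = 1
g(4) = mex{0,1} = 2
g(5) = mex{1} = 0
g(6) = mex{1,2} = 0
g(7) = mex{0,2} = 1
g(8) = mex{0} = 1
So g(8) = 1.
For heap B, compute g(0), g(1), … with moves {2, 3, 7}:
g(0) = mex{} = 0
g(1) = mex{} = 0
g(2) = mex{0} = 1
g(3) = mex{0} = 1
g(4) = mex{0,1} = 2
g(5) = mex{1} = 0
g(6) = mex{1,2} = 0
g(7) = mex{0,2} = 1
g(8) = mex{0} = 1
g(9) = mex{0,1} = 2
g(10) = mex{1} = 0
g(11) = mex{1,2} = 0
g(12) = mex{0,2} = 1
So g(12) = 1.
Heap C is a plain Nim heap of size 3, so its Grundy value is 3.
The value of a disjunctive sum is the nim-sum of the parts.
Combined value = 1 ⊕ 1 ⊕ 3 = 3.

3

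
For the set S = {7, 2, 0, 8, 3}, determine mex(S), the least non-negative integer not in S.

0 is in the set but 1 is not, so the mex is 1.

1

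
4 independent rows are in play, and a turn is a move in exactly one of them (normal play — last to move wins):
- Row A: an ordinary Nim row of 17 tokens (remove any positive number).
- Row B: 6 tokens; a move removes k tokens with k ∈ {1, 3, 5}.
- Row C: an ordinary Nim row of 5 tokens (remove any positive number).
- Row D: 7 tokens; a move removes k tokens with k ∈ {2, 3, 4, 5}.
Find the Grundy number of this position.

20

Row A is a plain Nim row of size 17, so its Grundy value is 17.
Grundy values for row B (subtraction set {1, 3, 5}):
k:     0  1  2  3  4  5  6
g(k):  0  1  0  1  0  1  0
So g(6) = 0.
Row C is a plain Nim row of size 5, so its Grundy value is 5.
For row D, compute g(0), g(1), … with moves {2, 3, 4, 5}:
g(0) = mex{} = 0
g(1) = mex{} = 0
g(2) = mex{0} = 1
g(3) = mex{0} = 1
g(4) = mex{0,1} = 2
g(5) = mex{0,1} = 2
g(6) = mex{0,1,2} = 3
g(7) = mex{1,2} = 0
So g(7) = 0.
By the Sprague-Grundy theorem, the Grundy value of a sum of independent games is the XOR of the component values.
Combined value = 17 XOR 0 XOR 5 XOR 0 = 20.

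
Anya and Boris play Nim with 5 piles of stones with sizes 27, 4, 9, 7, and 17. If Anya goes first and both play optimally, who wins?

Boris wins

Compute the nim-sum pairwise:
27 XOR 4 = 31
31 XOR 9 = 22
22 XOR 7 = 17
17 XOR 17 = 0
The nim-sum is 0, so this is a P-position: the player to move is in a losing position under optimal play; Anya is about to move from it and so loses — Boris wins.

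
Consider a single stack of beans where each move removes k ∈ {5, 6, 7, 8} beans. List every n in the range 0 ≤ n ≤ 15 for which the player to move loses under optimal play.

0, 1, 2, 3, 4, 13, 14, 15

Compute g(0), g(1), … for moves {5, 6, 7, 8}:
k:     0  1  2  3  4  5  6  7  8  9 10 11 12 13 14 15
g(k):  0  0  0  0  0  1  1  1  1  1  2  2  2  0  0  0
The P-positions (g = 0) in 0..15 are 0, 1, 2, 3, 4, 13, 14, 15.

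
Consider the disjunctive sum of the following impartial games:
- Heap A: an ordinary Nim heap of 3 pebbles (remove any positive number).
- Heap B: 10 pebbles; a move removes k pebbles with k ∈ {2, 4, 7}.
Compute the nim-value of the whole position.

Heap A is a plain Nim heap of size 3, so its Grundy value is 3.
Grundy values for heap B (subtraction set {2, 4, 7}):
g(0) = mex{} = 0
g(1) = mex{} = 0
g(2) = mex{0} = 1
g(3) = mex{0} = 1
g(4) = mex{0,1} = 2
g(5) = mex{0,1} = 2
g(6) = mex{1,2} = 0
g(7) = mex{0,1,2} = 3
g(8) = mex{0,2} = 1
g(9) = mex{1,2,3} = 0
g(10) = mex{0,1} = 2
So g(10) = 2.
By the Sprague-Grundy theorem, the Grundy value of a sum of independent games is the XOR of the component values.
Combined value = 3 ⊕ 2 = 1.

1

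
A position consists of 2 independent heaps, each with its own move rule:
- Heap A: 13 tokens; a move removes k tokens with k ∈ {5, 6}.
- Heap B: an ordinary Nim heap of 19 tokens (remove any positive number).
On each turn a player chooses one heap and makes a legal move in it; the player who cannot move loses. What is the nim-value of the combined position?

19

For heap A, compute g(0), g(1), … with moves {5, 6}:
g(0) = mex{} = 0
g(1) = mex{} = 0
g(2) = mex{} = 0
g(3) = mex{} = 0
g(4) = mex{} = 0
g(5) = mex{0} = 1
g(6) = mex{0} = 1
g(7) = mex{0} = 1
g(8) = mex{0} = 1
g(9) = mex{0} = 1
g(10) = mex{0,1} = 2
g(11) = mex{1} = 0
g(12) = mex{1} = 0
g(13) = mex{1} = 0
So g(13) = 0.
Heap B is a plain Nim heap of size 19, so its Grundy value is 19.
The value of a disjunctive sum is the nim-sum of the parts.
Combined value = 0 ⊕ 19 = 19.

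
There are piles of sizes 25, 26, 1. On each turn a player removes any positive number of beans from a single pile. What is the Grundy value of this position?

2

Nim-sum: 25 ^ 26 ^ 1 = 2.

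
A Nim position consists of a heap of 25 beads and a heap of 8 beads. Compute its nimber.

In binary:
  11001  (25)
  01000  (8)
  -----
  10001  (17)

17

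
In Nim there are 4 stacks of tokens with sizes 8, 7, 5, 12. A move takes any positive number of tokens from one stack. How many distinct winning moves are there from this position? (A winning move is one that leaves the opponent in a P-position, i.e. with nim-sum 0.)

3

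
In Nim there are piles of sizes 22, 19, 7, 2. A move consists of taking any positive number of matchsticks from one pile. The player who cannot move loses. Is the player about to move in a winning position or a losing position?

Losing position

Compute the nim-sum pairwise:
22 XOR 19 = 5
5 XOR 7 = 2
2 XOR 2 = 0
The nim-sum is 0, so this is a P-position: the player to move is in a losing position under optimal play.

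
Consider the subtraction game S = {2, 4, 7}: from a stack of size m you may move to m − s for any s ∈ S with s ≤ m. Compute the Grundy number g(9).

0

Build the Grundy sequence with g(k) = mex{g(k−s) : s ∈ {2, 4, 7}, s ≤ k}:
g(0) = mex{} = 0
g(1) = mex{} = 0
g(2) = mex{0} = 1
g(3) = mex{0} = 1
g(4) = mex{0,1} = 2
g(5) = mex{0,1} = 2
g(6) = mex{1,2} = 0
g(7) = mex{0,1,2} = 3
g(8) = mex{0,2} = 1
g(9) = mex{1,2,3} = 0
So g(9) = 0.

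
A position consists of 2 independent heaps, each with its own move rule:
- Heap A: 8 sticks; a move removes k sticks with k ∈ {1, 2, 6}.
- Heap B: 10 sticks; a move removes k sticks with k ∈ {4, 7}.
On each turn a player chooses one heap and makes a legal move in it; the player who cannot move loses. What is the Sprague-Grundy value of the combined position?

3

Build the Grundy sequence for heap A with g(k) = mex{g(k−s) : s ∈ {1, 2, 6}, s ≤ k}:
k:     0  1  2  3  4  5  6  7  8
g(k):  0  1  2  0  1  2  3  0  1
So g(8) = 1.
For heap B, compute g(0), g(1), … with moves {4, 7}:
g(0) = mex{} = 0
g(1) = mex{} = 0
g(2) = mex{} = 0
g(3) = mex{} = 0
g(4) = mex{0} = 1
g(5) = mex{0} = 1
g(6) = mex{0} = 1
g(7) = mex{0} = 1
g(8) = mex{0,1} = 2
g(9) = mex{0,1} = 2
g(10) = mex{0,1} = 2
So g(10) = 2.
By the Sprague-Grundy theorem, the Grundy value of a sum of independent games is the XOR of the component values.
Combined value = 1 XOR 2 = 3.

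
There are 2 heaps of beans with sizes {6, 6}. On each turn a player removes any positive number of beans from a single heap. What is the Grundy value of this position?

0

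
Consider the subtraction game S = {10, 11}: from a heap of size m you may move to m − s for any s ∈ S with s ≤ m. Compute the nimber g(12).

Compute g(0), g(1), … for moves {10, 11}:
k:     0  1  2  3  4  5  6  7  8  9 10 11 12
g(k):  0  0  0  0  0  0  0  0  0  0  1  1  1
So g(12) = 1.

1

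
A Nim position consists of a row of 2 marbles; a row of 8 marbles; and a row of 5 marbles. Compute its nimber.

15

Write each in binary and XOR column by column:
  0010  (2)
  1000  (8)
  0101  (5)
  ----
  1111  (15)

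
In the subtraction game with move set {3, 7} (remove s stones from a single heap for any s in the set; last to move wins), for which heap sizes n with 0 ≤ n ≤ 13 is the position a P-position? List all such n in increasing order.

Build the Grundy sequence with g(k) = mex{g(k−s) : s ∈ {3, 7}, s ≤ k}:
g(0) = mex{} = 0
g(1) = mex{} = 0
g(2) = mex{} = 0
g(3) = mex{0} = 1
g(4) = mex{0} = 1
g(5) = mex{0} = 1
g(6) = mex{1} = 0
g(7) = mex{0,1} = 2
g(8) = mex{0,1} = 2
g(9) = mex{0} = 1
g(10) = mex{1,2} = 0
g(11) = mex{1,2} = 0
g(12) = mex{1} = 0
g(13) = mex{0} = 1
The P-positions (g = 0) in 0..13 are 0, 1, 2, 6, 10, 11, 12.

0, 1, 2, 6, 10, 11, 12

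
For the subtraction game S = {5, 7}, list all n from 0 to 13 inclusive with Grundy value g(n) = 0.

0, 1, 2, 3, 4, 12, 13

Compute g(0), g(1), … for moves {5, 7}:
g(0) = mex{} = 0
g(1) = mex{} = 0
g(2) = mex{} = 0
g(3) = mex{} = 0
g(4) = mex{} = 0
g(5) = mex{0} = 1
g(6) = mex{0} = 1
g(7) = mex{0} = 1
g(8) = mex{0} = 1
g(9) = mex{0} = 1
g(10) = mex{0,1} = 2
g(11) = mex{0,1} = 2
g(12) = mex{1} = 0
g(13) = mex{1} = 0
The P-positions (g = 0) in 0..13 are 0, 1, 2, 3, 4, 12, 13.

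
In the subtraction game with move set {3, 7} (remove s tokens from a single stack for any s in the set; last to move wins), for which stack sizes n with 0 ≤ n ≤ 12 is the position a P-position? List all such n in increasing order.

0, 1, 2, 6, 10, 11, 12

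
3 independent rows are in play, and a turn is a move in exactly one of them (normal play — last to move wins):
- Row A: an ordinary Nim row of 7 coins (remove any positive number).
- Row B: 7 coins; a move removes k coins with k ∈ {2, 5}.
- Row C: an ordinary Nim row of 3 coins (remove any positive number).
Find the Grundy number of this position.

Row A is a plain Nim row of size 7, so its Grundy value is 7.
Grundy values for row B (subtraction set {2, 5}):
g(0) = mex{} = 0
g(1) = mex{} = 0
g(2) = mex{0} = 1
g(3) = mex{0} = 1
g(4) = mex{1} = 0
g(5) = mex{0,1} = 2
g(6) = mex{0} = 1
g(7) = mex{1,2} = 0
So g(7) = 0.
Row C is a plain Nim row of size 3, so its Grundy value is 3.
By the Sprague-Grundy theorem, the Grundy value of a sum of independent games is the XOR of the component values.
Combined value = 7 ⊕ 0 ⊕ 3 = 4.

4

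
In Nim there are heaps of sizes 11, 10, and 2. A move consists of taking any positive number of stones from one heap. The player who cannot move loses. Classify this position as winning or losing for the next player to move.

Compute the nim-sum pairwise:
11 XOR 10 = 1
1 XOR 2 = 3
The nim-sum is 3 ≠ 0, so this is an N-position: the player to move can win.

Winning position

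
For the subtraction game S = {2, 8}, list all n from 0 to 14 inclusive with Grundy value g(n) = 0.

0, 1, 4, 5, 10, 11, 14

Grundy values for subtraction set {2, 8}:
k:     0  1  2  3  4  5  6  7  8  9 10 11 12 13 14
g(k):  0  0  1  1  0  0  1  1  2  2  0  0  1  1  0
The P-positions (g = 0) in 0..14 are 0, 1, 4, 5, 10, 11, 14.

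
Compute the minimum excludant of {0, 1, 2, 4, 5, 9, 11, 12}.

3

The values 0, 1, 2 are all present; 3 is the first non-negative integer missing from the set.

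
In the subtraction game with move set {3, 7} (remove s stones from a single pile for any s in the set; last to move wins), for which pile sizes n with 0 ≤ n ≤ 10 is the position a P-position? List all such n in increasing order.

0, 1, 2, 6, 10

Compute g(0), g(1), … for moves {3, 7}:
g(0) = mex{} = 0
g(1) = mex{} = 0
g(2) = mex{} = 0
g(3) = mex{0} = 1
g(4) = mex{0} = 1
g(5) = mex{0} = 1
g(6) = mex{1} = 0
g(7) = mex{0,1} = 2
g(8) = mex{0,1} = 2
g(9) = mex{0} = 1
g(10) = mex{1,2} = 0
The P-positions (g = 0) in 0..10 are 0, 1, 2, 6, 10.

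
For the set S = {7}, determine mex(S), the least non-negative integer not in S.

0

0 is not in the set, so the mex is 0.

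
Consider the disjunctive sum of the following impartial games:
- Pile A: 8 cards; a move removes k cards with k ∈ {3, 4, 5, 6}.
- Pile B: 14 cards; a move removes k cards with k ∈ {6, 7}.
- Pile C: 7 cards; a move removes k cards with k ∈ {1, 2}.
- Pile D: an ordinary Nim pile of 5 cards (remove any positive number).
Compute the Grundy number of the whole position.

For pile A, compute g(0), g(1), … with moves {3, 4, 5, 6}:
k:     0  1  2  3  4  5  6  7  8
g(k):  0  0  0  1  1  1  2  2  2
So g(8) = 2.
For pile B, compute g(0), g(1), … with moves {6, 7}:
k:     0  1  2  3  4  5  6  7  8  9 10 11 12 13 14
g(k):  0  0  0  0  0  0  1  1  1  1  1  1  2  0  0
So g(14) = 0.
Grundy values for pile C (subtraction set {1, 2}):
g(0) = mex{} = 0
g(1) = mex{0} = 1
g(2) = mex{0,1} = 2
g(3) = mex{1,2} = 0
g(4) = mex{0,2} = 1
g(5) = mex{0,1} = 2
g(6) = mex{1,2} = 0
g(7) = mex{0,2} = 1
So g(7) = 1.
Pile D is a plain Nim pile of size 5, so its Grundy value is 5.
The value of a disjunctive sum is the nim-sum of the parts.
Combined value = 2 XOR 0 XOR 1 XOR 5 = 6.

6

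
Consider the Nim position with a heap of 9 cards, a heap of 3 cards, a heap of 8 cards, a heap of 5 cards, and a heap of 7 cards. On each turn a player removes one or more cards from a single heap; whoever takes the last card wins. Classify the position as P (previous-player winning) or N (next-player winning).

P-position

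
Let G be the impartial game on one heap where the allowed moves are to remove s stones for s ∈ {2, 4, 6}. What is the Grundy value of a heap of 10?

Compute g(0), g(1), … for moves {2, 4, 6}:
k:     0  1  2  3  4  5  6  7  8  9 10
g(k):  0  0  1  1  2  2  3  3  0  0  1
So g(10) = 1.

1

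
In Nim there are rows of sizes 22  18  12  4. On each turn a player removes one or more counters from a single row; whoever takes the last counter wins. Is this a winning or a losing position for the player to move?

Winning position

Nim-sum: 22 XOR 18 XOR 12 XOR 4 = 12.
The nim-sum is 12 ≠ 0, so this is an N-position: the player to move can win.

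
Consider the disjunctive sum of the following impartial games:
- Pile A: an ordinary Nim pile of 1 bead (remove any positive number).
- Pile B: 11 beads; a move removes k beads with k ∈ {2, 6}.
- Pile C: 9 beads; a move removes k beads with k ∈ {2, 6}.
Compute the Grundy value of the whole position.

Pile A is a plain Nim pile of size 1, so its Grundy value is 1.
Build the Grundy sequence for pile B with g(k) = mex{g(k−s) : s ∈ {2, 6}, s ≤ k}:
g(0) = mex{} = 0
g(1) = mex{} = 0
g(2) = mex{0} = 1
g(3) = mex{0} = 1
g(4) = mex{1} = 0
g(5) = mex{1} = 0
g(6) = mex{0} = 1
g(7) = mex{0} = 1
g(8) = mex{1} = 0
g(9) = mex{1} = 0
g(10) = mex{0} = 1
g(11) = mex{0} = 1
So g(11) = 1.
Build the Grundy sequence for pile C with g(k) = mex{g(k−s) : s ∈ {2, 6}, s ≤ k}:
g(0) = mex{} = 0
g(1) = mex{} = 0
g(2) = mex{0} = 1
g(3) = mex{0} = 1
g(4) = mex{1} = 0
g(5) = mex{1} = 0
g(6) = mex{0} = 1
g(7) = mex{0} = 1
g(8) = mex{1} = 0
g(9) = mex{1} = 0
So g(9) = 0.
The value of a disjunctive sum is the nim-sum of the parts.
Combined value = 1 XOR 1 XOR 0 = 0.

0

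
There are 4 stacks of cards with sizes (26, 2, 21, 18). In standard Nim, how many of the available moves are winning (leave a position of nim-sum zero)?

3

Nim-sum: 26 XOR 2 XOR 21 XOR 18 = 31.
The overall nim-sum is X = 31. A stack of size p has a winning move iff p XOR X < p (reduce it to p XOR X).
  26: 26 XOR 31 = 5 < 26 — winning move (to 5).
  2: 2 XOR 31 = 29 ≥ 2 — no move.
  21: 21 XOR 31 = 10 < 21 — winning move (to 10).
  18: 18 XOR 31 = 13 < 18 — winning move (to 13).
That gives 3 winning moves.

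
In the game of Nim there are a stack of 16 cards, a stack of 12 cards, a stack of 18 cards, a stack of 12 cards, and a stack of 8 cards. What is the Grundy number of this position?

10

Nim-sum: 16 ^ 12 ^ 18 ^ 12 ^ 8 = 10.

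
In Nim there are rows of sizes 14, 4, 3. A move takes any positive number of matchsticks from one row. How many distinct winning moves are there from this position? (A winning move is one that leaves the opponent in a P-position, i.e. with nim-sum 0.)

1

Nim-sum: 14 XOR 4 XOR 3 = 9.
The overall nim-sum is X = 9. A row of size p has a winning move iff p XOR X < p (reduce it to p XOR X).
  14: 14 XOR 9 = 7 < 14 — winning move (to 7).
  4: 4 XOR 9 = 13 ≥ 4 — no move.
  3: 3 XOR 9 = 10 ≥ 3 — no move.
That gives 1 winning move.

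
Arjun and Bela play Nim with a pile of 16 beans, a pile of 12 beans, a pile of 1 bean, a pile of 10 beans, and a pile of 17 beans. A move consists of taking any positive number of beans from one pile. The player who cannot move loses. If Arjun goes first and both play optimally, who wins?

Arjun wins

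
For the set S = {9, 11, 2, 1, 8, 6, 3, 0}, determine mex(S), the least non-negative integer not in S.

The values 0, 1, 2, 3 are all present; 4 is the first non-negative integer missing from the set.

4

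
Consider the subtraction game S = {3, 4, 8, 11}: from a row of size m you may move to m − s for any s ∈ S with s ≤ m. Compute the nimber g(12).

Build the Grundy sequence with g(k) = mex{g(k−s) : s ∈ {3, 4, 8, 11}, s ≤ k}:
g(0) = mex{} = 0
g(1) = mex{} = 0
g(2) = mex{} = 0
g(3) = mex{0} = 1
g(4) = mex{0} = 1
g(5) = mex{0} = 1
g(6) = mex{0,1} = 2
g(7) = mex{1} = 0
g(8) = mex{0,1} = 2
g(9) = mex{0,1,2} = 3
g(10) = mex{0,2} = 1
g(11) = mex{0,1,2} = 3
g(12) = mex{0,1,2,3} = 4
So g(12) = 4.

4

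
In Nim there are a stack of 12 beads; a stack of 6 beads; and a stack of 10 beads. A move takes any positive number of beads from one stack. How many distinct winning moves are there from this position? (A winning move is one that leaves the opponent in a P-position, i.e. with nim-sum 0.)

Write each in binary and XOR column by column:
  1100  (12)
  0110  (6)
  1010  (10)
  ----
  0000  (0)
The nim-sum is already 0, so every move leaves a nonzero nim-sum — there are no winning moves.

0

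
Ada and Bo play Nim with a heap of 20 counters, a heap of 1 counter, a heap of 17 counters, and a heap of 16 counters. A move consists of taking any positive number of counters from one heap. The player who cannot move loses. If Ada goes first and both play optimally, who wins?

Nim-sum: 20 XOR 1 XOR 17 XOR 16 = 20.
The nim-sum is 20 ≠ 0, so this is an N-position: the player to move can win; Ada has a winning move.

Ada wins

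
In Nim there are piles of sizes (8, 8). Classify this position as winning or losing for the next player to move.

Bitwise XOR of the heap sizes:
  1000  (8)
  1000  (8)
  ----
  0000  (0)
The nim-sum is 0, so this is a P-position: the player to move is in a losing position under optimal play.

Losing position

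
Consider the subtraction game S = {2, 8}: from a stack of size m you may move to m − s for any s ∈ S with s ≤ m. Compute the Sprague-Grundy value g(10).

Build the Grundy sequence with g(k) = mex{g(k−s) : s ∈ {2, 8}, s ≤ k}:
g(0) = mex{} = 0
g(1) = mex{} = 0
g(2) = mex{0} = 1
g(3) = mex{0} = 1
g(4) = mex{1} = 0
g(5) = mex{1} = 0
g(6) = mex{0} = 1
g(7) = mex{0} = 1
g(8) = mex{0,1} = 2
g(9) = mex{0,1} = 2
g(10) = mex{1,2} = 0
So g(10) = 0.

0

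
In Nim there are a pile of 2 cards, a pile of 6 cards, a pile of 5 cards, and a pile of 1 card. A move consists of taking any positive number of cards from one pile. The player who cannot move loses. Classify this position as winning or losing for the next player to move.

Losing position

Compute the nim-sum pairwise:
2 XOR 6 = 4
4 XOR 5 = 1
1 XOR 1 = 0
The nim-sum is 0, so this is a P-position: the player to move is in a losing position under optimal play.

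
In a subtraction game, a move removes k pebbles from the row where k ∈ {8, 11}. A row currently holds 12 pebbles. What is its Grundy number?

1

Grundy values for subtraction set {8, 11}:
g(0) = mex{} = 0
g(1) = mex{} = 0
g(2) = mex{} = 0
g(3) = mex{} = 0
g(4) = mex{} = 0
g(5) = mex{} = 0
g(6) = mex{} = 0
g(7) = mex{} = 0
g(8) = mex{0} = 1
g(9) = mex{0} = 1
g(10) = mex{0} = 1
g(11) = mex{0} = 1
g(12) = mex{0} = 1
So g(12) = 1.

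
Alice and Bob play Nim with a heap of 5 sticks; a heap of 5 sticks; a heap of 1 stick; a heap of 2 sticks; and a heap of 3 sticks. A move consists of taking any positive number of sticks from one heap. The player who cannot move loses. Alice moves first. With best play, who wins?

Bob wins

Nim-sum: 5 ^ 5 ^ 1 ^ 2 ^ 3 = 0.
The nim-sum is 0, so this is a P-position: the player to move is in a losing position under optimal play; Alice is about to move from it and so loses — Bob wins.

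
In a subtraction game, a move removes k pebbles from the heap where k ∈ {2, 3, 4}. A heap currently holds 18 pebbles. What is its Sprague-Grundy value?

Build the Grundy sequence with g(k) = mex{g(k−s) : s ∈ {2, 3, 4}, s ≤ k}:
k:     0  1  2  3  4  5  6  7  8  9 10 11 12 13 14 15 16 17 18
g(k):  0  0  1  1  2  2  0  0  1  1  2  2  0  0  1  1  2  2  0
So g(18) = 0.

0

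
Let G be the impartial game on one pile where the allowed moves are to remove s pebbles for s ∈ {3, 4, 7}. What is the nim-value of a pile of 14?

1

Build the Grundy sequence with g(k) = mex{g(k−s) : s ∈ {3, 4, 7}, s ≤ k}:
g(0) = mex{} = 0
g(1) = mex{} = 0
g(2) = mex{} = 0
g(3) = mex{0} = 1
g(4) = mex{0} = 1
g(5) = mex{0} = 1
g(6) = mex{0,1} = 2
g(7) = mex{0,1} = 2
g(8) = mex{0,1} = 2
g(9) = mex{0,1,2} = 3
g(10) = mex{1,2} = 0
g(11) = mex{1,2} = 0
g(12) = mex{1,2,3} = 0
g(13) = mex{0,2,3} = 1
g(14) = mex{0,2} = 1
So g(14) = 1.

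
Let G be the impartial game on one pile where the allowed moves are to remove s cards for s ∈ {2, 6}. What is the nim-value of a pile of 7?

1

Compute g(0), g(1), … for moves {2, 6}:
g(0) = mex{} = 0
g(1) = mex{} = 0
g(2) = mex{0} = 1
g(3) = mex{0} = 1
g(4) = mex{1} = 0
g(5) = mex{1} = 0
g(6) = mex{0} = 1
g(7) = mex{0} = 1
So g(7) = 1.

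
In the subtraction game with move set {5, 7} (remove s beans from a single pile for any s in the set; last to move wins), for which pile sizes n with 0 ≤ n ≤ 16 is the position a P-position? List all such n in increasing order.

0, 1, 2, 3, 4, 12, 13, 14, 15, 16

Grundy values for subtraction set {5, 7}:
k:     0  1  2  3  4  5  6  7  8  9 10 11 12 13 14 15 16
g(k):  0  0  0  0  0  1  1  1  1  1  2  2  0  0  0  0  0
The P-positions (g = 0) in 0..16 are 0, 1, 2, 3, 4, 12, 13, 14, 15, 16.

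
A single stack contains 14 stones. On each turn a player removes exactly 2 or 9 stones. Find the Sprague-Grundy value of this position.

1

Build the Grundy sequence with g(k) = mex{g(k−s) : s ∈ {2, 9}, s ≤ k}:
g(0) = mex{} = 0
g(1) = mex{} = 0
g(2) = mex{0} = 1
g(3) = mex{0} = 1
g(4) = mex{1} = 0
g(5) = mex{1} = 0
g(6) = mex{0} = 1
g(7) = mex{0} = 1
g(8) = mex{1} = 0
g(9) = mex{0,1} = 2
g(10) = mex{0} = 1
g(11) = mex{1,2} = 0
g(12) = mex{1} = 0
g(13) = mex{0} = 1
g(14) = mex{0} = 1
So g(14) = 1.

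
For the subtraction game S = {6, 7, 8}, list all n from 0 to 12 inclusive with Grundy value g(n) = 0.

0, 1, 2, 3, 4, 5

Build the Grundy sequence with g(k) = mex{g(k−s) : s ∈ {6, 7, 8}, s ≤ k}:
g(0) = mex{} = 0
g(1) = mex{} = 0
g(2) = mex{} = 0
g(3) = mex{} = 0
g(4) = mex{} = 0
g(5) = mex{} = 0
g(6) = mex{0} = 1
g(7) = mex{0} = 1
g(8) = mex{0} = 1
g(9) = mex{0} = 1
g(10) = mex{0} = 1
g(11) = mex{0} = 1
g(12) = mex{0,1} = 2
The P-positions (g = 0) in 0..12 are 0, 1, 2, 3, 4, 5.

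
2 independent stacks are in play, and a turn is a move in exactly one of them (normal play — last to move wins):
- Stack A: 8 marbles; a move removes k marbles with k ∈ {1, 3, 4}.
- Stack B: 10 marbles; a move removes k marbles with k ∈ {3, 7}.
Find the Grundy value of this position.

1

Build the Grundy sequence for stack A with g(k) = mex{g(k−s) : s ∈ {1, 3, 4}, s ≤ k}:
k:     0  1  2  3  4  5  6  7  8
g(k):  0  1  0  1  2  3  2  0  1
So g(8) = 1.
For stack B, compute g(0), g(1), … with moves {3, 7}:
k:     0  1  2  3  4  5  6  7  8  9 10
g(k):  0  0  0  1  1  1  0  2  2  1  0
So g(10) = 0.
The value of a disjunctive sum is the nim-sum of the parts.
Combined value = 1 ⊕ 0 = 1.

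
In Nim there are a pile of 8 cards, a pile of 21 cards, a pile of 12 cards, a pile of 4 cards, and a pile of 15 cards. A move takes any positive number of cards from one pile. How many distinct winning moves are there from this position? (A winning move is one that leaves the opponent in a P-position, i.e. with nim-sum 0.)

1

Nim-sum: 8 XOR 21 XOR 12 XOR 4 XOR 15 = 26.
The overall nim-sum is X = 26. A pile of size p has a winning move iff p XOR X < p (reduce it to p XOR X).
  8: 8 XOR 26 = 18 ≥ 8 — no move.
  21: 21 XOR 26 = 15 < 21 — winning move (to 15).
  12: 12 XOR 26 = 22 ≥ 12 — no move.
  4: 4 XOR 26 = 30 ≥ 4 — no move.
  15: 15 XOR 26 = 21 ≥ 15 — no move.
That gives 1 winning move.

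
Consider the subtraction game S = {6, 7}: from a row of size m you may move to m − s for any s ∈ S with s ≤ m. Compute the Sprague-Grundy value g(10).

Compute g(0), g(1), … for moves {6, 7}:
k:     0  1  2  3  4  5  6  7  8  9 10
g(k):  0  0  0  0  0  0  1  1  1  1  1
So g(10) = 1.

1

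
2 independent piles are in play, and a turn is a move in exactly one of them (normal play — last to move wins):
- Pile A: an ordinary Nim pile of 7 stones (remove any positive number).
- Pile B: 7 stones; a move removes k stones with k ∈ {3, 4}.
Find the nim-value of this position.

7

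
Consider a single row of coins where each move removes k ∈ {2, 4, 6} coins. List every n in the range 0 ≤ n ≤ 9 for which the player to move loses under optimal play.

Build the Grundy sequence with g(k) = mex{g(k−s) : s ∈ {2, 4, 6}, s ≤ k}:
g(0) = mex{} = 0
g(1) = mex{} = 0
g(2) = mex{0} = 1
g(3) = mex{0} = 1
g(4) = mex{0,1} = 2
g(5) = mex{0,1} = 2
g(6) = mex{0,1,2} = 3
g(7) = mex{0,1,2} = 3
g(8) = mex{1,2,3} = 0
g(9) = mex{1,2,3} = 0
The P-positions (g = 0) in 0..9 are 0, 1, 8, 9.

0, 1, 8, 9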